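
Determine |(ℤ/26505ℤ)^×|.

First factor: 26505 = 3**2 · 5 · 19 · 31.
φ(3^2) = 3^2 − 3^1 = 9 − 3 = 6.
φ(5) = 5 − 1 = 4.
φ(19) = 19 − 1 = 18.
φ(31) = 31 − 1 = 30.
φ(26505) = 6 × 4 × 18 × 30 = 12960.

12960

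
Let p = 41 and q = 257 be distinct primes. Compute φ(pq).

φ(pq) = (p−1)(q−1) = 40 · 256 = 10240.

10240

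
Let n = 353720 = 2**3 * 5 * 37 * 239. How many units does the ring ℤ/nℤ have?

φ(353720) = 353720 · (1 − 1/2) · (1 − 1/5) · (1 − 1/37) · (1 − 1/239)
       = 353720 · 34272/88430 = 137088.

137088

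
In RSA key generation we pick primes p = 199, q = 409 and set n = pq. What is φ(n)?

For distinct primes, φ(pq) = (p−1)(q−1) = 198 × 408 = 80784.

80784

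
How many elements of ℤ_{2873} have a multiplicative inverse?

2496

Prime factorization: 2873 = 13**2 · 17.
φ(2873) = 2873 · (1 − 1/13) · (1 − 1/17)
       = 2873 · 192/221 = 2496.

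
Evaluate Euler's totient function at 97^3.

φ(912673) = 912673 · (1 − 1/97)
       = 912673 · 96/97 = 903264.

903264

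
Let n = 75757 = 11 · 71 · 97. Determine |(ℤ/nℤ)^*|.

67200

φ(75757) = 75757 · (1 − 1/11) · (1 − 1/71) · (1 − 1/97)
       = 75757 · 67200/75757 = 67200.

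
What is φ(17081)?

15120

First factor: 17081 = 19 · 29 · 31.
φ(19) = 19 − 1 = 18.
φ(29) = 29 − 1 = 28.
φ(31) = 31 − 1 = 30.
Multiply: 18 · 28 · 30 = 15120.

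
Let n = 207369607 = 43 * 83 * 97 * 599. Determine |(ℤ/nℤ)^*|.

197713152

φ(207369607) = 207369607 · (1 − 1/43) · (1 − 1/83) · (1 − 1/97) · (1 − 1/599)
       = 207369607 · 197713152/207369607 = 197713152.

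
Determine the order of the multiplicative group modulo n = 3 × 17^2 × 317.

φ(274839) = 274839 · (1 − 1/3) · (1 − 1/17) · (1 − 1/317)
       = 274839 · 10112/16167 = 171904.

171904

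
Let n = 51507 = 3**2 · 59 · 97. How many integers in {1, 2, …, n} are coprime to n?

33408

φ(3^2) = 3^2 − 3^1 = 9 − 3 = 6.
φ(59) = 59 − 1 = 58.
φ(97) = 97 − 1 = 96.
φ(51507) = 6 × 58 × 96 = 33408.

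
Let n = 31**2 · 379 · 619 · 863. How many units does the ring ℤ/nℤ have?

187270982640

φ(194564697143) = 194564697143 · (1 − 1/31) · (1 − 1/379) · (1 − 1/619) · (1 − 1/863)
       = 194564697143 · 6040999440/6276280553 = 187270982640.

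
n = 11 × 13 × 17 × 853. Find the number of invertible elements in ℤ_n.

1635840

φ(2073643) = 2073643 · (1 − 1/11) · (1 − 1/13) · (1 − 1/17) · (1 − 1/853)
       = 2073643 · 1635840/2073643 = 1635840.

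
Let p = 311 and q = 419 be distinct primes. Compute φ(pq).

φ(130309) = 130309 · (1 − 1/311) · (1 − 1/419)
       = 130309 · 129580/130309 = 129580.

129580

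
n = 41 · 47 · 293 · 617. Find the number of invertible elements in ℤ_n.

φ(348364987) = 348364987 · (1 − 1/41) · (1 − 1/47) · (1 − 1/293) · (1 − 1/617)
       = 348364987 · 330964480/348364987 = 330964480.

330964480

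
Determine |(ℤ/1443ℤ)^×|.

1443 = 3 * 13 * 37.
φ(1443) = 1443 · (1 − 1/3) · (1 − 1/13) · (1 − 1/37)
       = 1443 · 864/1443 = 864.

864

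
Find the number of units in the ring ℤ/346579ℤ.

290304

346579 = 17 × 19 × 29 × 37.
φ(17) = 17 − 1 = 16.
φ(19) = 19 − 1 = 18.
φ(29) = 29 − 1 = 28.
φ(37) = 37 − 1 = 36.
Multiply: 16 · 18 · 28 · 36 = 290304.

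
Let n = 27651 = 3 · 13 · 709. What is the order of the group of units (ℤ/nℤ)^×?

16992

φ(27651) = 27651 · (1 − 1/3) · (1 − 1/13) · (1 − 1/709)
       = 27651 · 16992/27651 = 16992.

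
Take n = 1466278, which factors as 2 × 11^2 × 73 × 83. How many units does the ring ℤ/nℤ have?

649440

φ(1466278) = 1466278 · (1 − 1/2) · (1 − 1/11) · (1 − 1/73) · (1 − 1/83)
       = 1466278 · 59040/133298 = 649440.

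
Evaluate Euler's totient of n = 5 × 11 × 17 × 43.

26880

φ(40205) = 40205 · (1 − 1/5) · (1 − 1/11) · (1 − 1/17) · (1 − 1/43)
       = 40205 · 26880/40205 = 26880.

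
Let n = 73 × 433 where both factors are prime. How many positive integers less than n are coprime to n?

31104

For distinct primes, φ(pq) = (p−1)(q−1) = 72 × 432 = 31104.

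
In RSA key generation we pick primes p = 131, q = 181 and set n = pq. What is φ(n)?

23400

φ(n) = (p − 1)(q − 1) = (131−1)(181−1) = 130·180 = 23400.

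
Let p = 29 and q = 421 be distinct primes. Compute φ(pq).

11760

φ(29) = 29 − 1 = 28.
φ(421) = 421 − 1 = 420.
Since φ is multiplicative, φ(12209) = 28 · 420 = 11760.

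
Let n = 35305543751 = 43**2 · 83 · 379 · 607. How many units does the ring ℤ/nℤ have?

33923138256

φ(43^2) = 43^1·(43−1) = 43·42 = 1806.
φ(83) = 83 − 1 = 82.
φ(379) = 379 − 1 = 378.
φ(607) = 607 − 1 = 606.
Multiply: 1806 · 82 · 378 · 606 = 33923138256.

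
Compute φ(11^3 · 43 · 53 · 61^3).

φ(11^3) = 11^2·(11−1) = 121·10 = 1210.
φ(43) = 43 − 1 = 42.
φ(53) = 53 − 1 = 52.
φ(61^3) = 61^2·(61−1) = 3721·60 = 223260.
Since φ is multiplicative, φ(688512589369) = 1210 · 42 · 52 · 223260 = 589995806400.

589995806400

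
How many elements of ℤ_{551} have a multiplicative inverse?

551 = 19 * 29.
φ(551) = 551 · (1 − 1/19) · (1 − 1/29)
       = 551 · 504/551 = 504.

504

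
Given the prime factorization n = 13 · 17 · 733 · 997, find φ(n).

139981824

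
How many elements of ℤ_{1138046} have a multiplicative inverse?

438048

1138046 = 2 · 7 · 13^3 · 37.
φ(2) = 2 − 1 = 1.
φ(7) = 7 − 1 = 6.
φ(13^3) = 13^2·(13−1) = 169·12 = 2028.
φ(37) = 37 − 1 = 36.
Multiply: 1 · 6 · 2028 · 36 = 438048.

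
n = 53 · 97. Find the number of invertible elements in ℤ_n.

4992

φ(53) = 53 − 1 = 52.
φ(97) = 97 − 1 = 96.
Multiply: 52 · 96 = 4992.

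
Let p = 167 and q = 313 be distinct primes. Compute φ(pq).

51792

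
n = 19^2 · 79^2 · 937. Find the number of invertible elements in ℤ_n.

1972530144

φ(19^2) = 19^1·(19−1) = 19·18 = 342.
φ(79^2) = 79^2 − 79^1 = 6241 − 79 = 6162.
φ(937) = 937 − 1 = 936.
Multiply: 342 · 6162 · 936 = 1972530144.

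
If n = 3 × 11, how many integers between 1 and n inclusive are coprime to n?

20

φ(33) = 33 · (1 − 1/3) · (1 − 1/11)
       = 33 · 20/33 = 20.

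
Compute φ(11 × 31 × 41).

φ(11) = 11 − 1 = 10.
φ(31) = 31 − 1 = 30.
φ(41) = 41 − 1 = 40.
Multiply: 10 · 30 · 40 = 12000.

12000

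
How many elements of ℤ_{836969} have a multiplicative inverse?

635040

Prime factorization: 836969 = 7^2 · 19 · 29 · 31.
φ(836969) = 836969 · (1 − 1/7) · (1 − 1/19) · (1 − 1/29) · (1 − 1/31)
       = 836969 · 90720/119567 = 635040.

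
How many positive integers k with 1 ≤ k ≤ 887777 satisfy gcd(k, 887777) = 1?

First factor: 887777 = 11**3 × 23 × 29.
φ(887777) = 887777 · (1 − 1/11) · (1 − 1/23) · (1 − 1/29)
       = 887777 · 6160/7337 = 745360.

745360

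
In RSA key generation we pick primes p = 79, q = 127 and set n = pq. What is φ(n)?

9828

φ(n) = (p − 1)(q − 1) = (79−1)(127−1) = 78·126 = 9828.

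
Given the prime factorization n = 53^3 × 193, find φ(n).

φ(53^3) = 53^2·(53−1) = 2809·52 = 146068.
φ(193) = 193 − 1 = 192.
Since φ is multiplicative, φ(28733261) = 146068 · 192 = 28045056.

28045056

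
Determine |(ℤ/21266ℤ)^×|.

8820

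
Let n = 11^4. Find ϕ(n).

13310

φ(14641) = 14641 · (1 − 1/11)
       = 14641 · 10/11 = 13310.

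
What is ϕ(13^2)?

φ(169) = 169 · (1 − 1/13)
       = 169 · 12/13 = 156.

156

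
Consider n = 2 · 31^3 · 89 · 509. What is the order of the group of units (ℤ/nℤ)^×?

1288816320

φ(2) = 2 − 1 = 1.
φ(31^3) = 31^3 − 31^2 = 29791 − 961 = 28830.
φ(89) = 89 − 1 = 88.
φ(509) = 509 − 1 = 508.
Multiply: 1 · 28830 · 88 · 508 = 1288816320.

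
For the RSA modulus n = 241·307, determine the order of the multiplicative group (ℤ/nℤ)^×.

73440

φ(241) = 241 − 1 = 240.
φ(307) = 307 − 1 = 306.
Multiply: 240 · 306 = 73440.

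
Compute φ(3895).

2880

First factor: 3895 = 5 · 19 · 41.
φ(3895) = 3895 · (1 − 1/5) · (1 − 1/19) · (1 − 1/41)
       = 3895 · 2880/3895 = 2880.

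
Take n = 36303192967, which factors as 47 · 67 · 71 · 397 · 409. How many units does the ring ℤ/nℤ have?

34336431360

φ(47) = 47 − 1 = 46.
φ(67) = 67 − 1 = 66.
φ(71) = 71 − 1 = 70.
φ(397) = 397 − 1 = 396.
φ(409) = 409 − 1 = 408.
Since φ is multiplicative, φ(36303192967) = 46 · 66 · 70 · 396 · 408 = 34336431360.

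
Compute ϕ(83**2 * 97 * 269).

175104768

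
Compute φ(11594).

4800

First factor: 11594 = 2 · 11 · 17 · 31.
φ(11594) = 11594 · (1 − 1/2) · (1 − 1/11) · (1 − 1/17) · (1 − 1/31)
       = 11594 · 4800/11594 = 4800.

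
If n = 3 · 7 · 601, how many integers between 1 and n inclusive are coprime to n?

φ(3) = 3 − 1 = 2.
φ(7) = 7 − 1 = 6.
φ(601) = 601 − 1 = 600.
Since φ is multiplicative, φ(12621) = 2 · 6 · 600 = 7200.

7200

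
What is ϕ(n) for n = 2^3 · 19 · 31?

φ(4712) = 4712 · (1 − 1/2) · (1 − 1/19) · (1 − 1/31)
       = 4712 · 540/1178 = 2160.

2160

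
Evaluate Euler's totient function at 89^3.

φ(89^3) = 89^2·(89−1) = 7921·88 = 697048.

697048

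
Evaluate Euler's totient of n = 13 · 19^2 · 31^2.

3816720

φ(4509973) = 4509973 · (1 − 1/13) · (1 − 1/19) · (1 − 1/31)
       = 4509973 · 6480/7657 = 3816720.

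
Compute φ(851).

Factor 851: 851 = 23 · 37.
φ(851) = 851 · (1 − 1/23) · (1 − 1/37)
       = 851 · 792/851 = 792.

792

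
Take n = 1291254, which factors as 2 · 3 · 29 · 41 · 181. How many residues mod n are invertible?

φ(2) = 2 − 1 = 1.
φ(3) = 3 − 1 = 2.
φ(29) = 29 − 1 = 28.
φ(41) = 41 − 1 = 40.
φ(181) = 181 − 1 = 180.
φ(1291254) = 1 × 2 × 28 × 40 × 180 = 403200.

403200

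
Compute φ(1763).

1680

First factor: 1763 = 41 * 43.
φ(41) = 41 − 1 = 40.
φ(43) = 43 − 1 = 42.
Since φ is multiplicative, φ(1763) = 40 · 42 = 1680.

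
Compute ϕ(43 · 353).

φ(15179) = 15179 · (1 − 1/43) · (1 − 1/353)
       = 15179 · 14784/15179 = 14784.

14784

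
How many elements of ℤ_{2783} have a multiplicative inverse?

2420

Prime factorization: 2783 = 11^2 · 23.
φ(11^2) = 11^1·(11−1) = 11·10 = 110.
φ(23) = 23 − 1 = 22.
Multiply: 110 · 22 = 2420.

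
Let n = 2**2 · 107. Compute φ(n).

φ(428) = 428 · (1 − 1/2) · (1 − 1/107)
       = 428 · 106/214 = 212.

212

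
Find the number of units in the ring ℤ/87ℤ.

Factor 87: 87 = 3 * 29.
φ(87) = 87 · (1 − 1/3) · (1 − 1/29)
       = 87 · 56/87 = 56.

56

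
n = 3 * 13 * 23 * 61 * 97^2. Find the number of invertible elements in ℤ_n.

φ(3) = 3 − 1 = 2.
φ(13) = 13 − 1 = 12.
φ(23) = 23 − 1 = 22.
φ(61) = 61 − 1 = 60.
φ(97^2) = 97^2 − 97^1 = 9409 − 97 = 9312.
Since φ is multiplicative, φ(514832253) = 2 · 12 · 22 · 60 · 9312 = 295004160.

295004160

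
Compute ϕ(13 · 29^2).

φ(10933) = 10933 · (1 − 1/13) · (1 − 1/29)
       = 10933 · 336/377 = 9744.

9744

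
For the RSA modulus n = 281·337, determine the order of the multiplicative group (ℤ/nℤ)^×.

φ(281) = 281 − 1 = 280.
φ(337) = 337 − 1 = 336.
Since φ is multiplicative, φ(94697) = 280 · 336 = 94080.

94080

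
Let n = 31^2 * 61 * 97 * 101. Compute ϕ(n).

535680000

φ(574309937) = 574309937 · (1 − 1/31) · (1 − 1/61) · (1 − 1/97) · (1 − 1/101)
       = 574309937 · 17280000/18526127 = 535680000.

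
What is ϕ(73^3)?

φ(73^3) = 73^3 − 73^2 = 389017 − 5329 = 383688.

383688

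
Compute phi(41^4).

φ(41^4) = 41^4 − 41^3 = 2825761 − 68921 = 2756840.

2756840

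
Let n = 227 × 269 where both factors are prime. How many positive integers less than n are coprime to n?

60568

φ(61063) = 61063 · (1 − 1/227) · (1 − 1/269)
       = 61063 · 60568/61063 = 60568.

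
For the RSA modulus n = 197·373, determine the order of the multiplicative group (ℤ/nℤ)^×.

For distinct primes, φ(pq) = (p−1)(q−1) = 196 × 372 = 72912.

72912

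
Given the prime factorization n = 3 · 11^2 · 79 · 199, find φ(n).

φ(5706723) = 5706723 · (1 − 1/3) · (1 − 1/11) · (1 − 1/79) · (1 − 1/199)
       = 5706723 · 308880/518793 = 3397680.

3397680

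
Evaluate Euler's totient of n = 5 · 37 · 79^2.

887328

φ(1154585) = 1154585 · (1 − 1/5) · (1 − 1/37) · (1 − 1/79)
       = 1154585 · 11232/14615 = 887328.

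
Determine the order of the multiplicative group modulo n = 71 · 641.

φ(71) = 71 − 1 = 70.
φ(641) = 641 − 1 = 640.
Since φ is multiplicative, φ(45511) = 70 · 640 = 44800.

44800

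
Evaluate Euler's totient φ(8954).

3960

Prime factorization: 8954 = 2 * 11**2 * 37.
φ(2) = 2 − 1 = 1.
φ(11^2) = 11^2 − 11^1 = 121 − 11 = 110.
φ(37) = 37 − 1 = 36.
φ(8954) = 1 × 110 × 36 = 3960.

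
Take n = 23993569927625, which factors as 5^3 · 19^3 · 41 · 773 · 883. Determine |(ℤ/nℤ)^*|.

17698056768000

φ(5^3) = 5^2·(5−1) = 25·4 = 100.
φ(19^3) = 19^3 − 19^2 = 6859 − 361 = 6498.
φ(41) = 41 − 1 = 40.
φ(773) = 773 − 1 = 772.
φ(883) = 883 − 1 = 882.
Multiply: 100 · 6498 · 40 · 772 · 882 = 17698056768000.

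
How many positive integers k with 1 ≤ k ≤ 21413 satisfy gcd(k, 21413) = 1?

First factor: 21413 = 7^2 * 19 * 23.
φ(21413) = 21413 · (1 − 1/7) · (1 − 1/19) · (1 − 1/23)
       = 21413 · 2376/3059 = 16632.

16632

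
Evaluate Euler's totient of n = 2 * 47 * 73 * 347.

1145952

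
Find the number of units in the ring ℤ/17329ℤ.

Prime factorization: 17329 = 13 * 31 * 43.
φ(17329) = 17329 · (1 − 1/13) · (1 − 1/31) · (1 − 1/43)
       = 17329 · 15120/17329 = 15120.

15120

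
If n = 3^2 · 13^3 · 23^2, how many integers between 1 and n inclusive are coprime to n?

6157008

φ(10459917) = 10459917 · (1 − 1/3) · (1 − 1/13) · (1 − 1/23)
       = 10459917 · 528/897 = 6157008.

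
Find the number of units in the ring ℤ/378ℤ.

First factor: 378 = 2 · 3**3 · 7.
φ(2) = 2 − 1 = 1.
φ(3^3) = 3^3 − 3^2 = 27 − 9 = 18.
φ(7) = 7 − 1 = 6.
Multiply: 1 · 18 · 6 = 108.

108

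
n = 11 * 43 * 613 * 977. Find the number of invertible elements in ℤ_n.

250871040

φ(283280173) = 283280173 · (1 − 1/11) · (1 − 1/43) · (1 − 1/613) · (1 − 1/977)
       = 283280173 · 250871040/283280173 = 250871040.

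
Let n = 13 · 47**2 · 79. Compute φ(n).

2023632

φ(13) = 13 − 1 = 12.
φ(47^2) = 47^2 − 47^1 = 2209 − 47 = 2162.
φ(79) = 79 − 1 = 78.
Since φ is multiplicative, φ(2268643) = 12 · 2162 · 78 = 2023632.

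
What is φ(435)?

435 = 3 · 5 · 29.
φ(3) = 3 − 1 = 2.
φ(5) = 5 − 1 = 4.
φ(29) = 29 − 1 = 28.
φ(435) = 2 × 4 × 28 = 224.

224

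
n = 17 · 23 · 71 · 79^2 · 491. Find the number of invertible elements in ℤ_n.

74397523200

φ(85068892891) = 85068892891 · (1 − 1/17) · (1 − 1/23) · (1 − 1/71) · (1 − 1/79) · (1 − 1/491)
       = 85068892891 · 941740800/1076821429 = 74397523200.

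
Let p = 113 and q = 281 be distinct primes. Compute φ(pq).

φ(n) = (p − 1)(q − 1) = (113−1)(281−1) = 112·280 = 31360.

31360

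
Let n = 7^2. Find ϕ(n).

φ(49) = 49 · (1 − 1/7)
       = 49 · 6/7 = 42.

42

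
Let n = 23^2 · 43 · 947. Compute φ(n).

φ(23^2) = 23^2 − 23^1 = 529 − 23 = 506.
φ(43) = 43 − 1 = 42.
φ(947) = 947 − 1 = 946.
Multiply: 506 · 42 · 946 = 20104392.

20104392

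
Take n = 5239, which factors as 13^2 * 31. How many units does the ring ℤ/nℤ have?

4680

φ(5239) = 5239 · (1 − 1/13) · (1 − 1/31)
       = 5239 · 360/403 = 4680.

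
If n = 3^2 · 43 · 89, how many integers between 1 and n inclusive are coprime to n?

22176

φ(3^2) = 3^2 − 3^1 = 9 − 3 = 6.
φ(43) = 43 − 1 = 42.
φ(89) = 89 − 1 = 88.
Since φ is multiplicative, φ(34443) = 6 · 42 · 88 = 22176.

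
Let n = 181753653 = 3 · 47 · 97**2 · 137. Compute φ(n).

φ(3) = 3 − 1 = 2.
φ(47) = 47 − 1 = 46.
φ(97^2) = 97^2 − 97^1 = 9409 − 97 = 9312.
φ(137) = 137 − 1 = 136.
Since φ is multiplicative, φ(181753653) = 2 · 46 · 9312 · 136 = 116511744.

116511744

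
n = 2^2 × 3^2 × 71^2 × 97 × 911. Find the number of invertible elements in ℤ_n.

φ(2^2) = 2^1·(2−1) = 2·1 = 2.
φ(3^2) = 3^2 − 3^1 = 9 − 3 = 6.
φ(71^2) = 71^2 − 71^1 = 5041 − 71 = 4970.
φ(97) = 97 − 1 = 96.
φ(911) = 911 − 1 = 910.
φ(16036489692) = 2 × 6 × 4970 × 96 × 910 = 5210150400.

5210150400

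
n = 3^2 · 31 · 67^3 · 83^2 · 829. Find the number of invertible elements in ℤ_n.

300530343389760

φ(479224846202337) = 479224846202337 · (1 − 1/3) · (1 − 1/31) · (1 − 1/67) · (1 − 1/83) · (1 − 1/829)
       = 479224846202337 · 268868160/428736417 = 300530343389760.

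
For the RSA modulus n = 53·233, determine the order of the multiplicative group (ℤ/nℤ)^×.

φ(12349) = 12349 · (1 − 1/53) · (1 − 1/233)
       = 12349 · 12064/12349 = 12064.

12064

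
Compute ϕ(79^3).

486798

φ(79^3) = 79^2·(79−1) = 6241·78 = 486798.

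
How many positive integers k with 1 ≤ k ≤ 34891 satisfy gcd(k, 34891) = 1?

Factor 34891: 34891 = 23 · 37 · 41.
φ(34891) = 34891 · (1 − 1/23) · (1 − 1/37) · (1 − 1/41)
       = 34891 · 31680/34891 = 31680.

31680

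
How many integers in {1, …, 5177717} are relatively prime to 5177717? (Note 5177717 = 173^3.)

φ(173^3) = 173^2·(173−1) = 29929·172 = 5147788.

5147788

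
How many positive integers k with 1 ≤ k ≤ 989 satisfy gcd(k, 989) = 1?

Prime factorization: 989 = 23 · 43.
φ(989) = 989 · (1 − 1/23) · (1 − 1/43)
       = 989 · 924/989 = 924.

924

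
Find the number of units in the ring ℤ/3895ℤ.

Factor 3895: 3895 = 5 · 19 · 41.
φ(3895) = 3895 · (1 − 1/5) · (1 − 1/19) · (1 − 1/41)
       = 3895 · 2880/3895 = 2880.

2880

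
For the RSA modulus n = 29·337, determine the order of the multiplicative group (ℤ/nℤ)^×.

φ(29) = 29 − 1 = 28.
φ(337) = 337 − 1 = 336.
Since φ is multiplicative, φ(9773) = 28 · 336 = 9408.

9408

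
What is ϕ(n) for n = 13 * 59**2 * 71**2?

φ(228120373) = 228120373 · (1 − 1/13) · (1 − 1/59) · (1 − 1/71)
       = 228120373 · 48720/54457 = 204088080.

204088080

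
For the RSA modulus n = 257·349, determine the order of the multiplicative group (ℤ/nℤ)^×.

89088

For distinct primes, φ(pq) = (p−1)(q−1) = 256 × 348 = 89088.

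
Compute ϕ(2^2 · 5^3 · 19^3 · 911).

1182636000

φ(2^2) = 2^2 − 2^1 = 4 − 2 = 2.
φ(5^3) = 5^3 − 5^2 = 125 − 25 = 100.
φ(19^3) = 19^3 − 19^2 = 6859 − 361 = 6498.
φ(911) = 911 − 1 = 910.
φ(3124274500) = 2 × 100 × 6498 × 910 = 1182636000.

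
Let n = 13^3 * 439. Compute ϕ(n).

888264

φ(964483) = 964483 · (1 − 1/13) · (1 − 1/439)
       = 964483 · 5256/5707 = 888264.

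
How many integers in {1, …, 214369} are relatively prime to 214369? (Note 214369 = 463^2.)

φ(214369) = 214369 · (1 − 1/463)
       = 214369 · 462/463 = 213906.

213906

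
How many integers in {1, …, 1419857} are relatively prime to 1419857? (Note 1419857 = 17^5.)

1336336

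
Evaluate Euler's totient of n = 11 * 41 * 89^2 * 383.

1196729600

φ(1368218093) = 1368218093 · (1 − 1/11) · (1 − 1/41) · (1 − 1/89) · (1 − 1/383)
       = 1368218093 · 13446400/15373237 = 1196729600.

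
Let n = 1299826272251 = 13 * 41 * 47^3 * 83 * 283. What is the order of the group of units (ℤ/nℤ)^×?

φ(1299826272251) = 1299826272251 · (1 − 1/13) · (1 − 1/41) · (1 − 1/47) · (1 − 1/83) · (1 − 1/283)
       = 1299826272251 · 510577920/588422939 = 1127866625280.

1127866625280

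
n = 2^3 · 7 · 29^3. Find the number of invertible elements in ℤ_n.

565152

φ(2^3) = 2^2·(2−1) = 4·1 = 4.
φ(7) = 7 − 1 = 6.
φ(29^3) = 29^2·(29−1) = 841·28 = 23548.
φ(1365784) = 4 × 6 × 23548 = 565152.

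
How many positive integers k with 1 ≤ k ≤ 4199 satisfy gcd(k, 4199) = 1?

Prime factorization: 4199 = 13 · 17 · 19.
φ(13) = 13 − 1 = 12.
φ(17) = 17 − 1 = 16.
φ(19) = 19 − 1 = 18.
Since φ is multiplicative, φ(4199) = 12 · 16 · 18 = 3456.

3456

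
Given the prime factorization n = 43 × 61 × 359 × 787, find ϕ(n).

φ(741084059) = 741084059 · (1 − 1/43) · (1 − 1/61) · (1 − 1/359) · (1 − 1/787)
       = 741084059 · 709097760/741084059 = 709097760.

709097760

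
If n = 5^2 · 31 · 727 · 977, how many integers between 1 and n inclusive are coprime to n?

φ(5^2) = 5^2 − 5^1 = 25 − 5 = 20.
φ(31) = 31 − 1 = 30.
φ(727) = 727 − 1 = 726.
φ(977) = 977 − 1 = 976.
Since φ is multiplicative, φ(550466225) = 20 · 30 · 726 · 976 = 425145600.

425145600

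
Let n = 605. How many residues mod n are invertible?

440

First factor: 605 = 5 × 11^2.
φ(605) = 605 · (1 − 1/5) · (1 − 1/11)
       = 605 · 40/55 = 440.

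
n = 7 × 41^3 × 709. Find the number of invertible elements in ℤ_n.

285635520

φ(7) = 7 − 1 = 6.
φ(41^3) = 41^2·(41−1) = 1681·40 = 67240.
φ(709) = 709 − 1 = 708.
Since φ is multiplicative, φ(342054923) = 6 · 67240 · 708 = 285635520.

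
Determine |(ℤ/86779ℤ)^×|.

64680

Prime factorization: 86779 = 7^3 × 11 × 23.
φ(7^3) = 7^2·(7−1) = 49·6 = 294.
φ(11) = 11 − 1 = 10.
φ(23) = 23 − 1 = 22.
φ(86779) = 294 × 10 × 22 = 64680.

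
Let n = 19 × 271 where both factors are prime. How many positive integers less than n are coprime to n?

φ(n) = (p − 1)(q − 1) = (19−1)(271−1) = 18·270 = 4860.

4860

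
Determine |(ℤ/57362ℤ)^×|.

25872

First factor: 57362 = 2 · 23 · 29 · 43.
φ(2) = 2 − 1 = 1.
φ(23) = 23 − 1 = 22.
φ(29) = 29 − 1 = 28.
φ(43) = 43 − 1 = 42.
φ(57362) = 1 × 22 × 28 × 42 = 25872.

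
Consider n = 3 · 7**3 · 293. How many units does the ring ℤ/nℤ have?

171696

φ(3) = 3 − 1 = 2.
φ(7^3) = 7^2·(7−1) = 49·6 = 294.
φ(293) = 293 − 1 = 292.
Multiply: 2 · 294 · 292 = 171696.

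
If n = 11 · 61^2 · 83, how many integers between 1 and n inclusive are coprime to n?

3001200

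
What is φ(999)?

648

First factor: 999 = 3**3 × 37.
φ(999) = 999 · (1 − 1/3) · (1 − 1/37)
       = 999 · 72/111 = 648.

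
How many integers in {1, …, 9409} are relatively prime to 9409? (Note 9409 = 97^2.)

9312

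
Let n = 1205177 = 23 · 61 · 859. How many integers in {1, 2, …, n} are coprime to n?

φ(1205177) = 1205177 · (1 − 1/23) · (1 − 1/61) · (1 − 1/859)
       = 1205177 · 1132560/1205177 = 1132560.

1132560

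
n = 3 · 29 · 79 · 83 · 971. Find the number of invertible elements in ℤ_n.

φ(3) = 3 − 1 = 2.
φ(29) = 29 − 1 = 28.
φ(79) = 79 − 1 = 78.
φ(83) = 83 − 1 = 82.
φ(971) = 971 − 1 = 970.
Since φ is multiplicative, φ(553915689) = 2 · 28 · 78 · 82 · 970 = 347430720.

347430720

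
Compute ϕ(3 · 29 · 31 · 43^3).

φ(3) = 3 − 1 = 2.
φ(29) = 29 − 1 = 28.
φ(31) = 31 − 1 = 30.
φ(43^3) = 43^2·(43−1) = 1849·42 = 77658.
Since φ is multiplicative, φ(214430379) = 2 · 28 · 30 · 77658 = 130465440.

130465440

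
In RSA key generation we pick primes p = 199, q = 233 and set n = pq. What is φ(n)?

φ(199) = 199 − 1 = 198.
φ(233) = 233 − 1 = 232.
Multiply: 198 · 232 = 45936.

45936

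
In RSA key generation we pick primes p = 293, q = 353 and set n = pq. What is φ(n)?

102784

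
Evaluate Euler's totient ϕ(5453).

Factor 5453: 5453 = 7 · 19 · 41.
φ(5453) = 5453 · (1 − 1/7) · (1 − 1/19) · (1 − 1/41)
       = 5453 · 4320/5453 = 4320.

4320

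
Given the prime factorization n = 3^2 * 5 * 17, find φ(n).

φ(3^2) = 3^1·(3−1) = 3·2 = 6.
φ(5) = 5 − 1 = 4.
φ(17) = 17 − 1 = 16.
φ(765) = 6 × 4 × 16 = 384.

384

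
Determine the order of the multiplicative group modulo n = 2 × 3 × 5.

φ(30) = 30 · (1 − 1/2) · (1 − 1/3) · (1 − 1/5)
       = 30 · 8/30 = 8.

8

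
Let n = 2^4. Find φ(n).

φ(16) = 16 · (1 − 1/2)
       = 16 · 1/2 = 8.

8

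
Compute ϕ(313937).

259200

313937 = 13 * 19 * 31 * 41.
φ(313937) = 313937 · (1 − 1/13) · (1 − 1/19) · (1 − 1/31) · (1 − 1/41)
       = 313937 · 259200/313937 = 259200.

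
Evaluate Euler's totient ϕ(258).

84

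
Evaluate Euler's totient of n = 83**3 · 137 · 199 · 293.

4441779416448

φ(83^3) = 83^2·(83−1) = 6889·82 = 564898.
φ(137) = 137 − 1 = 136.
φ(199) = 199 − 1 = 198.
φ(293) = 293 − 1 = 292.
φ(4567468291433) = 564898 × 136 × 198 × 292 = 4441779416448.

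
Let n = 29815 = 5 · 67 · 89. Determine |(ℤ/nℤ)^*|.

23232

φ(29815) = 29815 · (1 − 1/5) · (1 − 1/67) · (1 − 1/89)
       = 29815 · 23232/29815 = 23232.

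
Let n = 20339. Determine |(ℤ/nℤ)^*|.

Factor 20339: 20339 = 11 × 43**2.
φ(11) = 11 − 1 = 10.
φ(43^2) = 43^2 − 43^1 = 1849 − 43 = 1806.
φ(20339) = 10 × 1806 = 18060.

18060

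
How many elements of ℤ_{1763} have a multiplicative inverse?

First factor: 1763 = 41 · 43.
φ(1763) = 1763 · (1 − 1/41) · (1 − 1/43)
       = 1763 · 1680/1763 = 1680.

1680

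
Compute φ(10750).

4200

Factor 10750: 10750 = 2 * 5^3 * 43.
φ(2) = 2 − 1 = 1.
φ(5^3) = 5^2·(5−1) = 25·4 = 100.
φ(43) = 43 − 1 = 42.
Multiply: 1 · 100 · 42 = 4200.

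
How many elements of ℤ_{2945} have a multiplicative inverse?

2160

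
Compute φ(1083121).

Factor 1083121: 1083121 = 13^3 * 17 * 29.
φ(13^3) = 13^2·(13−1) = 169·12 = 2028.
φ(17) = 17 − 1 = 16.
φ(29) = 29 − 1 = 28.
φ(1083121) = 2028 × 16 × 28 = 908544.

908544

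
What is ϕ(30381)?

17280

Factor 30381: 30381 = 3 * 13 * 19 * 41.
φ(30381) = 30381 · (1 − 1/3) · (1 − 1/13) · (1 − 1/19) · (1 − 1/41)
       = 30381 · 17280/30381 = 17280.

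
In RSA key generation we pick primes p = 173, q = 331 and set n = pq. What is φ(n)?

56760

φ(pq) = (p−1)(q−1) = 172 · 330 = 56760.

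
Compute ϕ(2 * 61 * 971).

58200

φ(2) = 2 − 1 = 1.
φ(61) = 61 − 1 = 60.
φ(971) = 971 − 1 = 970.
Since φ is multiplicative, φ(118462) = 1 · 60 · 970 = 58200.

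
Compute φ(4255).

3168

Factor 4255: 4255 = 5 · 23 · 37.
φ(5) = 5 − 1 = 4.
φ(23) = 23 − 1 = 22.
φ(37) = 37 − 1 = 36.
Multiply: 4 · 22 · 36 = 3168.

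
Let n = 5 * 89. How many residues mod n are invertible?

φ(5) = 5 − 1 = 4.
φ(89) = 89 − 1 = 88.
Since φ is multiplicative, φ(445) = 4 · 88 = 352.

352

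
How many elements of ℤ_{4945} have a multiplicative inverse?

3696

Factor 4945: 4945 = 5 · 23 · 43.
φ(5) = 5 − 1 = 4.
φ(23) = 23 − 1 = 22.
φ(43) = 43 − 1 = 42.
Since φ is multiplicative, φ(4945) = 4 · 22 · 42 = 3696.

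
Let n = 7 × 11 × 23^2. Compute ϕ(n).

30360

φ(40733) = 40733 · (1 − 1/7) · (1 − 1/11) · (1 − 1/23)
       = 40733 · 1320/1771 = 30360.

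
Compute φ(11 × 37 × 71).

φ(28897) = 28897 · (1 − 1/11) · (1 − 1/37) · (1 − 1/71)
       = 28897 · 25200/28897 = 25200.

25200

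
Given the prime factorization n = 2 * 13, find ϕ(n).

12

φ(2) = 2 − 1 = 1.
φ(13) = 13 − 1 = 12.
Since φ is multiplicative, φ(26) = 1 · 12 = 12.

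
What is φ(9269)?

7920

First factor: 9269 = 13 × 23 × 31.
φ(9269) = 9269 · (1 − 1/13) · (1 − 1/23) · (1 − 1/31)
       = 9269 · 7920/9269 = 7920.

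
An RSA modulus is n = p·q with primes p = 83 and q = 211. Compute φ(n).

17220

φ(n) = (p − 1)(q − 1) = (83−1)(211−1) = 82·210 = 17220.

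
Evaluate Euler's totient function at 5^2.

20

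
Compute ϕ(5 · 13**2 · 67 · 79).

3212352

φ(5) = 5 − 1 = 4.
φ(13^2) = 13^2 − 13^1 = 169 − 13 = 156.
φ(67) = 67 − 1 = 66.
φ(79) = 79 − 1 = 78.
φ(4472585) = 4 × 156 × 66 × 78 = 3212352.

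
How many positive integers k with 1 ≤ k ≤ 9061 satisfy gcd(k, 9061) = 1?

Prime factorization: 9061 = 13 × 17 × 41.
φ(13) = 13 − 1 = 12.
φ(17) = 17 − 1 = 16.
φ(41) = 41 − 1 = 40.
Since φ is multiplicative, φ(9061) = 12 · 16 · 40 = 7680.

7680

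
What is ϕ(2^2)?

2

φ(2^2) = 2^1·(2−1) = 2·1 = 2.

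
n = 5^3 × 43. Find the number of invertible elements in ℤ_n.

φ(5^3) = 5^2·(5−1) = 25·4 = 100.
φ(43) = 43 − 1 = 42.
Since φ is multiplicative, φ(5375) = 100 · 42 = 4200.

4200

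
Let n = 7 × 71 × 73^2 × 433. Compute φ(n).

953648640

φ(7) = 7 − 1 = 6.
φ(71) = 71 − 1 = 70.
φ(73^2) = 73^1·(73−1) = 73·72 = 5256.
φ(433) = 433 − 1 = 432.
Multiply: 6 · 70 · 5256 · 432 = 953648640.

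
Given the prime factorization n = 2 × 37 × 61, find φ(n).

2160

φ(4514) = 4514 · (1 − 1/2) · (1 − 1/37) · (1 − 1/61)
       = 4514 · 2160/4514 = 2160.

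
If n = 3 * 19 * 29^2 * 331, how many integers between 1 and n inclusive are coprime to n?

9646560

φ(3) = 3 − 1 = 2.
φ(19) = 19 − 1 = 18.
φ(29^2) = 29^1·(29−1) = 29·28 = 812.
φ(331) = 331 − 1 = 330.
φ(15867147) = 2 × 18 × 812 × 330 = 9646560.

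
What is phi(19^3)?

6498

φ(19^3) = 19^3 − 19^2 = 6859 − 361 = 6498.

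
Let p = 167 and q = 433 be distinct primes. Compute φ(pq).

71712

φ(pq) = (p−1)(q−1) = 166 · 432 = 71712.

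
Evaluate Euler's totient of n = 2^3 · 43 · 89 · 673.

φ(2^3) = 2^2·(2−1) = 4·1 = 4.
φ(43) = 43 − 1 = 42.
φ(89) = 89 − 1 = 88.
φ(673) = 673 − 1 = 672.
Multiply: 4 · 42 · 88 · 672 = 9934848.

9934848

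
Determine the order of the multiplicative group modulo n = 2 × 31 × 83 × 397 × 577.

561116160

φ(2) = 2 − 1 = 1.
φ(31) = 31 − 1 = 30.
φ(83) = 83 − 1 = 82.
φ(397) = 397 − 1 = 396.
φ(577) = 577 − 1 = 576.
φ(1178789074) = 1 × 30 × 82 × 396 × 576 = 561116160.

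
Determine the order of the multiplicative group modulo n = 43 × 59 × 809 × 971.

1909239360

φ(43) = 43 − 1 = 42.
φ(59) = 59 − 1 = 58.
φ(809) = 809 − 1 = 808.
φ(971) = 971 − 1 = 970.
Since φ is multiplicative, φ(1992912443) = 42 · 58 · 808 · 970 = 1909239360.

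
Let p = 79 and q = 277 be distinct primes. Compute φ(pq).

φ(n) = (p − 1)(q − 1) = (79−1)(277−1) = 78·276 = 21528.

21528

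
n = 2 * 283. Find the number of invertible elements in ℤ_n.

φ(566) = 566 · (1 − 1/2) · (1 − 1/283)
       = 566 · 282/566 = 282.

282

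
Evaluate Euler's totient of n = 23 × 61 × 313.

411840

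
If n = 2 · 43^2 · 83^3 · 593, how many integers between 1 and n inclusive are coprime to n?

φ(1253879717318) = 1253879717318 · (1 − 1/2) · (1 − 1/43) · (1 − 1/83) · (1 − 1/593)
       = 1253879717318 · 2038848/4232834 = 603961826496.

603961826496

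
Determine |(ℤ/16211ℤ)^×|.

14112

Factor 16211: 16211 = 13 · 29 · 43.
φ(13) = 13 − 1 = 12.
φ(29) = 29 − 1 = 28.
φ(43) = 43 − 1 = 42.
Multiply: 12 · 28 · 42 = 14112.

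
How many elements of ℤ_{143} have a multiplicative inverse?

Factor 143: 143 = 11 · 13.
φ(143) = 143 · (1 − 1/11) · (1 − 1/13)
       = 143 · 120/143 = 120.

120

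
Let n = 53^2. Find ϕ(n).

2756

φ(53^2) = 53^2 − 53^1 = 2809 − 53 = 2756.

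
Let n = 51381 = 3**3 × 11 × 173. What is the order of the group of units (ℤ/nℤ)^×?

φ(51381) = 51381 · (1 − 1/3) · (1 − 1/11) · (1 − 1/173)
       = 51381 · 3440/5709 = 30960.

30960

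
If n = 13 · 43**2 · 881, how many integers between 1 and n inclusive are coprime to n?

19071360

φ(13) = 13 − 1 = 12.
φ(43^2) = 43^1·(43−1) = 43·42 = 1806.
φ(881) = 881 − 1 = 880.
Since φ is multiplicative, φ(21176597) = 12 · 1806 · 880 = 19071360.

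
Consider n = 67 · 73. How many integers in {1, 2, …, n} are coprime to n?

4752

φ(4891) = 4891 · (1 − 1/67) · (1 − 1/73)
       = 4891 · 4752/4891 = 4752.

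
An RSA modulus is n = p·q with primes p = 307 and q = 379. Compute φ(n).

φ(pq) = (p−1)(q−1) = 306 · 378 = 115668.

115668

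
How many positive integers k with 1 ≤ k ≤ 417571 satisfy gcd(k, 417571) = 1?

Prime factorization: 417571 = 7 × 11^2 × 17 × 29.
φ(7) = 7 − 1 = 6.
φ(11^2) = 11^1·(11−1) = 11·10 = 110.
φ(17) = 17 − 1 = 16.
φ(29) = 29 − 1 = 28.
Multiply: 6 · 110 · 16 · 28 = 295680.

295680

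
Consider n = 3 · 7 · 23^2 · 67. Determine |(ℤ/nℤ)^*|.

400752

φ(744303) = 744303 · (1 − 1/3) · (1 − 1/7) · (1 − 1/23) · (1 − 1/67)
       = 744303 · 17424/32361 = 400752.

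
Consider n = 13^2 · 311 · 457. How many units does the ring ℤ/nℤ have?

22052160

φ(24019463) = 24019463 · (1 − 1/13) · (1 − 1/311) · (1 − 1/457)
       = 24019463 · 1696320/1847651 = 22052160.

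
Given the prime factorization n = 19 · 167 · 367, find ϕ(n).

φ(1164491) = 1164491 · (1 − 1/19) · (1 − 1/167) · (1 − 1/367)
       = 1164491 · 1093608/1164491 = 1093608.

1093608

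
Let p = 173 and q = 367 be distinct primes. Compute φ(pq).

62952

φ(173) = 173 − 1 = 172.
φ(367) = 367 − 1 = 366.
φ(63491) = 172 × 366 = 62952.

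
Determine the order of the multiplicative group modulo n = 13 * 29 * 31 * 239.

φ(13) = 13 − 1 = 12.
φ(29) = 29 − 1 = 28.
φ(31) = 31 − 1 = 30.
φ(239) = 239 − 1 = 238.
Since φ is multiplicative, φ(2793193) = 12 · 28 · 30 · 238 = 2399040.

2399040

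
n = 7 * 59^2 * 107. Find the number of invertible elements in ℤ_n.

φ(7) = 7 − 1 = 6.
φ(59^2) = 59^1·(59−1) = 59·58 = 3422.
φ(107) = 107 − 1 = 106.
Since φ is multiplicative, φ(2607269) = 6 · 3422 · 106 = 2176392.

2176392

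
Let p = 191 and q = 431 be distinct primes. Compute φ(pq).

81700

φ(82321) = 82321 · (1 − 1/191) · (1 − 1/431)
       = 82321 · 81700/82321 = 81700.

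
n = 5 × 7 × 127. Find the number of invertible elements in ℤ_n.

φ(4445) = 4445 · (1 − 1/5) · (1 − 1/7) · (1 − 1/127)
       = 4445 · 3024/4445 = 3024.

3024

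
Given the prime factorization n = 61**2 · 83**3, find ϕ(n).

φ(61^2) = 61^1·(61−1) = 61·60 = 3660.
φ(83^3) = 83^2·(83−1) = 6889·82 = 564898.
Since φ is multiplicative, φ(2127619427) = 3660 · 564898 = 2067526680.

2067526680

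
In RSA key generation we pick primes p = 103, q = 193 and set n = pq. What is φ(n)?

φ(pq) = (p−1)(q−1) = 102 · 192 = 19584.

19584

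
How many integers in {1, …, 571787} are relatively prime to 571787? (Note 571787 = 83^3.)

φ(83^3) = 83^3 − 83^2 = 571787 − 6889 = 564898.

564898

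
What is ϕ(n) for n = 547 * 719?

392028

φ(547) = 547 − 1 = 546.
φ(719) = 719 − 1 = 718.
Multiply: 546 · 718 = 392028.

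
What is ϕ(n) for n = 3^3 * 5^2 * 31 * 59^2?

φ(72839925) = 72839925 · (1 − 1/3) · (1 − 1/5) · (1 − 1/31) · (1 − 1/59)
       = 72839925 · 13920/27435 = 36957600.

36957600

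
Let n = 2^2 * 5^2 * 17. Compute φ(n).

640

φ(2^2) = 2^2 − 2^1 = 4 − 2 = 2.
φ(5^2) = 5^1·(5−1) = 5·4 = 20.
φ(17) = 17 − 1 = 16.
Multiply: 2 · 20 · 16 = 640.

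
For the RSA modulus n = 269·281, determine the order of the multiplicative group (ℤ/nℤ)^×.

For distinct primes, φ(pq) = (p−1)(q−1) = 268 × 280 = 75040.

75040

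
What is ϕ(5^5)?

φ(3125) = 3125 · (1 − 1/5)
       = 3125 · 4/5 = 2500.

2500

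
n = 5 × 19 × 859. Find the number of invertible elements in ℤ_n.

61776

φ(5) = 5 − 1 = 4.
φ(19) = 19 − 1 = 18.
φ(859) = 859 − 1 = 858.
φ(81605) = 4 × 18 × 858 = 61776.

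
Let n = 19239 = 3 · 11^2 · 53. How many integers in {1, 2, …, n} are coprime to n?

φ(3) = 3 − 1 = 2.
φ(11^2) = 11^1·(11−1) = 11·10 = 110.
φ(53) = 53 − 1 = 52.
Since φ is multiplicative, φ(19239) = 2 · 110 · 52 = 11440.

11440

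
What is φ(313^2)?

97656

φ(97969) = 97969 · (1 − 1/313)
       = 97969 · 312/313 = 97656.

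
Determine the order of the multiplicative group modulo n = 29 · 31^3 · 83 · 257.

16945582080

φ(29) = 29 − 1 = 28.
φ(31^3) = 31^3 − 31^2 = 29791 − 961 = 28830.
φ(83) = 83 − 1 = 82.
φ(257) = 257 − 1 = 256.
Multiply: 28 · 28830 · 82 · 256 = 16945582080.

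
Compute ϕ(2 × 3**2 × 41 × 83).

19680

φ(61254) = 61254 · (1 − 1/2) · (1 − 1/3) · (1 − 1/41) · (1 − 1/83)
       = 61254 · 6560/20418 = 19680.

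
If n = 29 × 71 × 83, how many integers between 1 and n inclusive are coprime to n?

160720

φ(29) = 29 − 1 = 28.
φ(71) = 71 − 1 = 70.
φ(83) = 83 − 1 = 82.
φ(170897) = 28 × 70 × 82 = 160720.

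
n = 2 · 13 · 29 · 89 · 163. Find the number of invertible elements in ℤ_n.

4790016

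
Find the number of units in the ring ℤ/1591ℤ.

1512

Prime factorization: 1591 = 37 × 43.
φ(37) = 37 − 1 = 36.
φ(43) = 43 − 1 = 42.
φ(1591) = 36 × 42 = 1512.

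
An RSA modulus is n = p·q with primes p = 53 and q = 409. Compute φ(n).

φ(n) = (p − 1)(q − 1) = (53−1)(409−1) = 52·408 = 21216.

21216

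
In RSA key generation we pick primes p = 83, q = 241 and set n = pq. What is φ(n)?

φ(pq) = (p−1)(q−1) = 82 · 240 = 19680.

19680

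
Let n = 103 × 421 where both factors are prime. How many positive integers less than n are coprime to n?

φ(43363) = 43363 · (1 − 1/103) · (1 − 1/421)
       = 43363 · 42840/43363 = 42840.

42840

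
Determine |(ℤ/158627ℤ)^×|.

Prime factorization: 158627 = 7 · 17 · 31 · 43.
φ(158627) = 158627 · (1 − 1/7) · (1 − 1/17) · (1 − 1/31) · (1 − 1/43)
       = 158627 · 120960/158627 = 120960.

120960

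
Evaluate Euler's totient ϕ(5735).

4320

Prime factorization: 5735 = 5 · 31 · 37.
φ(5735) = 5735 · (1 − 1/5) · (1 − 1/31) · (1 − 1/37)
       = 5735 · 4320/5735 = 4320.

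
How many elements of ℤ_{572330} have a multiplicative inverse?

203280

Factor 572330: 572330 = 2 * 5 * 11^3 * 43.
φ(572330) = 572330 · (1 − 1/2) · (1 − 1/5) · (1 − 1/11) · (1 − 1/43)
       = 572330 · 1680/4730 = 203280.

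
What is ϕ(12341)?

10080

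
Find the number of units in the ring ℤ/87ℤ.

Factor 87: 87 = 3 * 29.
φ(3) = 3 − 1 = 2.
φ(29) = 29 − 1 = 28.
Multiply: 2 · 28 = 56.

56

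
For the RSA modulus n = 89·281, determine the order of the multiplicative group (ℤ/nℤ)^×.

φ(n) = (p − 1)(q − 1) = (89−1)(281−1) = 88·280 = 24640.

24640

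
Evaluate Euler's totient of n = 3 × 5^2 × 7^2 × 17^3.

7768320

φ(18055275) = 18055275 · (1 − 1/3) · (1 − 1/5) · (1 − 1/7) · (1 − 1/17)
       = 18055275 · 768/1785 = 7768320.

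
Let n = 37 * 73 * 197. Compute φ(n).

φ(532097) = 532097 · (1 − 1/37) · (1 − 1/73) · (1 − 1/197)
       = 532097 · 508032/532097 = 508032.

508032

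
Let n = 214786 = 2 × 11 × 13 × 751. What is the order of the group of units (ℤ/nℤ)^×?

φ(214786) = 214786 · (1 − 1/2) · (1 − 1/11) · (1 − 1/13) · (1 − 1/751)
       = 214786 · 90000/214786 = 90000.

90000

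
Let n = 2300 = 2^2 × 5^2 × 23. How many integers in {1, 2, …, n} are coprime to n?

880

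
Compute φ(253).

220

Prime factorization: 253 = 11 * 23.
φ(253) = 253 · (1 − 1/11) · (1 − 1/23)
       = 253 · 220/253 = 220.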